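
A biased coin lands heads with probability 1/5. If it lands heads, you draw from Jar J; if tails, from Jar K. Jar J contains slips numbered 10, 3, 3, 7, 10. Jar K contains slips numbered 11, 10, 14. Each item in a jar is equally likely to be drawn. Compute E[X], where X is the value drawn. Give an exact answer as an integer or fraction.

799/75

E[X | Jar J] = (10 + 3 + 3 + 7 + 10)/5 = 33/5
E[X | Jar K] = (11 + 10 + 14)/3 = 35/3
E[X] = (1/5)·33/5 + (4/5)·35/3 = 799/75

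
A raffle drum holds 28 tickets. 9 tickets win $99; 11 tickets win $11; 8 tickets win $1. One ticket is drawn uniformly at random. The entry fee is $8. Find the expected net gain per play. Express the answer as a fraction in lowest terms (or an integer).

199/7 dollars

E[payout] = (9/28)·99 + (11/28)·11 + (8/28)·1 = 255/7
Expected profit = 255/7 − 8 = 199/7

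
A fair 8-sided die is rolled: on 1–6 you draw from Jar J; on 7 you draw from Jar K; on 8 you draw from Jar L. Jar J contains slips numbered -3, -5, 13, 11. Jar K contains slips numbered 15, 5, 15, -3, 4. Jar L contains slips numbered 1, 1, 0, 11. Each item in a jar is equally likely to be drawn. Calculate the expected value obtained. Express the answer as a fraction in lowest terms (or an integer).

689/160

E[X | Jar J] = (-3 − 5 + 13 + 11)/4 = 4
E[X | Jar K] = (15 + 5 + 15 − 3 + 4)/5 = 36/5
E[X | Jar L] = (1 + 1 + 0 + 11)/4 = 13/4
E[X] = (3/4)·4 + (1/8)·36/5 + (1/8)·13/4 = 689/160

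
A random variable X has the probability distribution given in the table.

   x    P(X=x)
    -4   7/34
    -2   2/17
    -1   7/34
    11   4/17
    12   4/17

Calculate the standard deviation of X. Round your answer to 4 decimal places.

7.0090

E[X] = 141/34, E[X²] = 2255/34
Var(X) = E[X²] − (E[X])² = 2255/34 − 19881/1156 = 56789/1156
SD(X) = √(56789/1156) ≈ 7.0090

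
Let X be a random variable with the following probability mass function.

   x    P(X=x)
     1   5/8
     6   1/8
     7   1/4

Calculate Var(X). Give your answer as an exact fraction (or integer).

E[X] = (5/8)·1 + (1/8)·6 + (1/4)·7 = 25/8
E[X²] = (5/8)·1 + (1/8)·36 + (1/4)·49 = 139/8
Var(X) = 139/8 − (25/8)² = 487/64

487/64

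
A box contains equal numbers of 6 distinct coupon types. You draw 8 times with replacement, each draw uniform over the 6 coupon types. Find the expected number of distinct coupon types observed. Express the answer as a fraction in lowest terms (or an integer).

Let Xⱼ=1 if type j appears at least once. P(Xⱼ=1) = 1 − ((6−1)/6)^8 = 1288991/1679616.
E[#distinct] = 6·1288991/1679616 = 1288991/279936.

1288991/279936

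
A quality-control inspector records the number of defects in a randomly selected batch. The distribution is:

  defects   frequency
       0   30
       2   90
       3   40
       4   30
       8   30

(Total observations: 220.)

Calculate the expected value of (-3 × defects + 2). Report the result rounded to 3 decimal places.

Total = 220, so P(defects=0) = 30/220, etc.
E[-3x+2] = (3/22)·2 + (9/22)·(-4) + (2/11)·(-7) + (3/22)·(-10) + (3/22)·(-22)
     = -7 ≈ -7.000

-7.000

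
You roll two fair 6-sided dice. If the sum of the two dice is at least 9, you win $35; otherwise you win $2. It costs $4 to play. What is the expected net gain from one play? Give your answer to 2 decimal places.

$7.17

E[payout] = (13/18)·2 + (5/18)·35 = 67/6
Expected profit = 67/6 − 4 = 43/6 ≈ $7.17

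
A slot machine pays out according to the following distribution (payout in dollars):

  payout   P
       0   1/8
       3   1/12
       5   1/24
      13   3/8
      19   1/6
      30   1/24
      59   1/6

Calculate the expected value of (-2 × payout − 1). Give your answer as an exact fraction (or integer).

E[-2x-1] = (1/8)·(-1) + (1/12)·(-7) + (1/24)·(-11) + (3/8)·(-27) + (1/6)·(-39) + (1/24)·(-61) + (1/6)·(-119)
     = -241/6

-241/6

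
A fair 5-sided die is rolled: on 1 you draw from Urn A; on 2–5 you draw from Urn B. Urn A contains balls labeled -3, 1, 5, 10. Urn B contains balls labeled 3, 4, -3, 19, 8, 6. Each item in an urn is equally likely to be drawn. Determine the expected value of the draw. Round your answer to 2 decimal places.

E[X | Urn A] = (-3 + 1 + 5 + 10)/4 = 13/4
E[X | Urn B] = (3 + 4 − 3 + 19 + 8 + 6)/6 = 37/6
E[X] = (1/5)·13/4 + (4/5)·37/6 = 67/12 ≈ 5.58

5.58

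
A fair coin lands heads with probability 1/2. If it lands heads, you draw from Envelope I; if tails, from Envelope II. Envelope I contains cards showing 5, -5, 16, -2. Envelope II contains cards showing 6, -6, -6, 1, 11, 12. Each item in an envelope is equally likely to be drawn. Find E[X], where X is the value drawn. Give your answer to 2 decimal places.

E[X | Envelope I] = (5 − 5 + 16 − 2)/4 = 7/2
E[X | Envelope II] = (6 − 6 − 6 + 1 + 11 + 12)/6 = 3
E[X] = (1/2)·7/2 + (1/2)·3 = 13/4 ≈ 3.25

3.25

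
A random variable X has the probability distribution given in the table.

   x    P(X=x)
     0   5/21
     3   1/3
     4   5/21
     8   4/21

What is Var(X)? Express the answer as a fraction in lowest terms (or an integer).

E[X] = (5/21)·0 + (1/3)·3 + (5/21)·4 + (4/21)·8 = 73/21
E[X²] = (5/21)·0 + (1/3)·9 + (5/21)·16 + (4/21)·64 = 19
Var(X) = 19 − (73/21)² = 3050/441

3050/441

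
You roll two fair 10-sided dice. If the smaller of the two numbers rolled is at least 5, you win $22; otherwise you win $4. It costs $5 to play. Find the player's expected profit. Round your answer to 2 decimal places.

E[payout] = (16/25)·4 + (9/25)·22 = 262/25
Expected profit = 262/25 − 5 = 137/25 ≈ $5.48

$5.48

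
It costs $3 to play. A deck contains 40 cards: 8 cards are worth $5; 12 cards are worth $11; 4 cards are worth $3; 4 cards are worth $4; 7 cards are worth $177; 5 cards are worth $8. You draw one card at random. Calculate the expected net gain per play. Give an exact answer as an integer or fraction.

E[payout] = (8/40)·5 + (12/40)·11 + (4/40)·3 + (4/40)·4 + (7/40)·177 + (5/40)·8 = 1479/40
Expected profit = 1479/40 − 3 = 1359/40

1359/40 dollars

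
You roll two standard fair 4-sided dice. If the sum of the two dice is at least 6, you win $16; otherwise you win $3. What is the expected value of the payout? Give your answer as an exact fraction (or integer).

E[payout] = (5/8)·3 + (3/8)·16 = 63/8

63/8 dollars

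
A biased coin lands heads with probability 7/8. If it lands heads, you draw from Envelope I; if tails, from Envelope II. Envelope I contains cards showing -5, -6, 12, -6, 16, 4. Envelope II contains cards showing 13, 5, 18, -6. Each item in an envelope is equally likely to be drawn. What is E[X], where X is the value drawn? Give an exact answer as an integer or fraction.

25/8

E[X | Envelope I] = (-5 − 6 + 12 − 6 + 16 + 4)/6 = 5/2
E[X | Envelope II] = (13 + 5 + 18 − 6)/4 = 15/2
E[X] = (7/8)·5/2 + (1/8)·15/2 = 25/8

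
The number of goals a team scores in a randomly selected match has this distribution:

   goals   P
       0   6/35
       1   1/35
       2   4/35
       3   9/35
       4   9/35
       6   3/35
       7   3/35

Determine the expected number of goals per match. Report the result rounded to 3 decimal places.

E[X] = (6/35)·0 + (1/35)·1 + (4/35)·2 + (9/35)·3 + (9/35)·4 + (3/35)·6 + (3/35)·7
     = 111/35 ≈ 3.171

3.171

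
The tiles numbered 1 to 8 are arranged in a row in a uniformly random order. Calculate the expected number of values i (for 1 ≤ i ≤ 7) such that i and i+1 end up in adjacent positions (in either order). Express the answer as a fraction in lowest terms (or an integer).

7/4

For each i ∈ {1,…,7}, let Xᵢ = 1 if i and i+1 are adjacent. P(Xᵢ=1) = 2·(8−1)!/8! = 2/8.
By linearity, E[ΣXᵢ] = (7)·(2/8) = 7/4.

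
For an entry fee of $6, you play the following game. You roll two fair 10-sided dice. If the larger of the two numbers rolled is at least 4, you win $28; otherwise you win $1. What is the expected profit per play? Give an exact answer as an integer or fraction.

E[payout] = (9/100)·1 + (91/100)·28 = 2557/100
Expected profit = 2557/100 − 6 = 1957/100

1957/100 dollars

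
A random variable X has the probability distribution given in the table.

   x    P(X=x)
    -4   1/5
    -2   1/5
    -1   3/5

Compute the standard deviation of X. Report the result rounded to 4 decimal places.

1.1662

E[X] = -9/5, E[X²] = 23/5
Var(X) = E[X²] − (E[X])² = 23/5 − 81/25 = 34/25
SD(X) = √(34/25) ≈ 1.1662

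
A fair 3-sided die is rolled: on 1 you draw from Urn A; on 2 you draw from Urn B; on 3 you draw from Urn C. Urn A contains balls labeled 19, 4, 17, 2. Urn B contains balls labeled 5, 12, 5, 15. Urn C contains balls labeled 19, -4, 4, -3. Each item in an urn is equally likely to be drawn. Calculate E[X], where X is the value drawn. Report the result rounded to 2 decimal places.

7.92

E[X | Urn A] = (19 + 4 + 17 + 2)/4 = 21/2
E[X | Urn B] = (5 + 12 + 5 + 15)/4 = 37/4
E[X | Urn C] = (19 − 4 + 4 − 3)/4 = 4
E[X] = (1/3)·21/2 + (1/3)·37/4 + (1/3)·4 = 95/12 ≈ 7.92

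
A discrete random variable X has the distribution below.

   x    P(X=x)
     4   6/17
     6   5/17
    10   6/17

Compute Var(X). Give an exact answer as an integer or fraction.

1896/289

E[X] = (6/17)·4 + (5/17)·6 + (6/17)·10 = 114/17
E[X²] = (6/17)·16 + (5/17)·36 + (6/17)·100 = 876/17
Var(X) = 876/17 − (114/17)² = 1896/289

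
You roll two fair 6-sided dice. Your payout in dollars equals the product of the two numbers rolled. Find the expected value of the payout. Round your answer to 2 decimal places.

Distribution of the product of the two numbers rolled: 1 w.p. 1/36, 2 w.p. 1/18, 3 w.p. 1/18, 4 w.p. 1/12, 5 w.p. 1/18, 6 w.p. 1/9, …
E[payout] = (1/36)·1 + (1/18)·2 + (1/18)·3 + (1/12)·4 + (1/18)·5 + (1/9)·6 + (1/18)·8 + (1/36)·9 + (1/18)·10 + (1/9)·12 + (1/18)·15 + (1/36)·16 + (1/18)·18 + (1/18)·20 + (1/18)·24 + (1/36)·25 + (1/18)·30 + (1/36)·36 = 49/4
≈ $12.25

$12.25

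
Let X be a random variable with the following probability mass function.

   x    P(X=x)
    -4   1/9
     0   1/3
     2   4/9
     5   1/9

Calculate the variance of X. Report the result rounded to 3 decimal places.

E[X] = (1/9)·(-4) + (1/3)·0 + (4/9)·2 + (1/9)·5 = 1
E[X²] = (1/9)·16 + (1/3)·0 + (4/9)·4 + (1/9)·25 = 19/3
Var(X) = 19/3 − (1)² = 16/3 ≈ 5.333

5.333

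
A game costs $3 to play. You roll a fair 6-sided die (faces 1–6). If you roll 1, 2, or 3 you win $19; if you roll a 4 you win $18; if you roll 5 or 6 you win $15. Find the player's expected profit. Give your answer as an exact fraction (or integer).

29/2 dollars

E[payout] = (1/3)·15 + (1/6)·18 + (1/2)·19 = 35/2
Expected profit = 35/2 − 3 = 29/2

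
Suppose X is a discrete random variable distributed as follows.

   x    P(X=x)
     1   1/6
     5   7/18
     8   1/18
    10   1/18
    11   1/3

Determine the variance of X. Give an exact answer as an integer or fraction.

1085/81

E[X] = (1/6)·1 + (7/18)·5 + (1/18)·8 + (1/18)·10 + (1/3)·11 = 61/9
E[X²] = (1/6)·1 + (7/18)·25 + (1/18)·64 + (1/18)·100 + (1/3)·121 = 178/3
Var(X) = 178/3 − (61/9)² = 1085/81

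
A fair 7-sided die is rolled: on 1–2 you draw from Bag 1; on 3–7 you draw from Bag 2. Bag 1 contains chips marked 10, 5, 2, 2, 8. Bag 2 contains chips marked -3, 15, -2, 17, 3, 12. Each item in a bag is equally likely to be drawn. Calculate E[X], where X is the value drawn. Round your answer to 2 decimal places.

6.54

E[X | Bag 1] = (10 + 5 + 2 + 2 + 8)/5 = 27/5
E[X | Bag 2] = (-3 + 15 − 2 + 17 + 3 + 12)/6 = 7
E[X] = (2/7)·27/5 + (5/7)·7 = 229/35 ≈ 6.54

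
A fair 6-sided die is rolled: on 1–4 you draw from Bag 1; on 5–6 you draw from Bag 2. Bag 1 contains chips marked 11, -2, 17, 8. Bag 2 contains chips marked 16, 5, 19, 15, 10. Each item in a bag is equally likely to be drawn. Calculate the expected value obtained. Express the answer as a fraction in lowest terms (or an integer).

E[X | Bag 1] = (11 − 2 + 17 + 8)/4 = 17/2
E[X | Bag 2] = (16 + 5 + 19 + 15 + 10)/5 = 13
E[X] = (2/3)·17/2 + (1/3)·13 = 10

10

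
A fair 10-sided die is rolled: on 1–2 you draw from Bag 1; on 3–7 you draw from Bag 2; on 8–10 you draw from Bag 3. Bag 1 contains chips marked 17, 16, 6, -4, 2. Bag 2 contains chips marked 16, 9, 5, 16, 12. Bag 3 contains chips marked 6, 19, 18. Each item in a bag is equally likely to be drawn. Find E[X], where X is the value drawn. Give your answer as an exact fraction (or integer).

579/50

E[X | Bag 1] = (17 + 16 + 6 − 4 + 2)/5 = 37/5
E[X | Bag 2] = (16 + 9 + 5 + 16 + 12)/5 = 58/5
E[X | Bag 3] = (6 + 19 + 18)/3 = 43/3
E[X] = (1/5)·37/5 + (1/2)·58/5 + (3/10)·43/3 = 579/50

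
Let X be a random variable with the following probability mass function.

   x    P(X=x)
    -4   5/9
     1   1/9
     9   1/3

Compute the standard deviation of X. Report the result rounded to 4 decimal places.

E[X] = 8/9, E[X²] = 36
Var(X) = E[X²] − (E[X])² = 36 − 64/81 = 2852/81
SD(X) = √(2852/81) ≈ 5.9338

5.9338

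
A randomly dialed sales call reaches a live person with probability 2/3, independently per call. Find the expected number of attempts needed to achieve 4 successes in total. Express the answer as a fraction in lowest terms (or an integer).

By linearity (sum of 4 independent geometric waits), E[trials] = 4/p = 4/(2/3) = 6.

6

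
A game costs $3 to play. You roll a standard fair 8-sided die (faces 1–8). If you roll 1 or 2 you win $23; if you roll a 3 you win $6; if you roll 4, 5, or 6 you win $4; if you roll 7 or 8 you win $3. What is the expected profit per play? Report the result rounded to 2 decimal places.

$5.75

E[payout] = (1/4)·3 + (3/8)·4 + (1/8)·6 + (1/4)·23 = 35/4
Expected profit = 35/4 − 3 = 23/4 ≈ $5.75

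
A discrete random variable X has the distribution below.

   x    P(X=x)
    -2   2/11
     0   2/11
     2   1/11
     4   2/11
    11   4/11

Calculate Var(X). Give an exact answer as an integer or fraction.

3308/121

E[X] = (2/11)·(-2) + (2/11)·0 + (1/11)·2 + (2/11)·4 + (4/11)·11 = 50/11
E[X²] = (2/11)·4 + (2/11)·0 + (1/11)·4 + (2/11)·16 + (4/11)·121 = 48
Var(X) = 48 − (50/11)² = 3308/121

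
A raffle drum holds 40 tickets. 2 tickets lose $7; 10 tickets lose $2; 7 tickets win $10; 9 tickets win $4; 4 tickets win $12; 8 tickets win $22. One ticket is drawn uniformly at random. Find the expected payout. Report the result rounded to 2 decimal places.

$7.40

E[payout] = (2/40)·(-7) + (10/40)·(-2) + (7/40)·10 + (9/40)·4 + (4/40)·12 + (8/40)·22 = 37/5
≈ $7.40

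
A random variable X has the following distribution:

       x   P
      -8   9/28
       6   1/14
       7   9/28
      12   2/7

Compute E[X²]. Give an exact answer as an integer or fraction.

2241/28

E[X²] = (9/28)·64 + (1/14)·36 + (9/28)·49 + (2/7)·144
     = 2241/28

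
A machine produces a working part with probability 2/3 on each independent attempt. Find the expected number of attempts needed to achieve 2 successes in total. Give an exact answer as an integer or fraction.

3

By linearity (sum of 2 independent geometric waits), E[trials] = 2/p = 2/(2/3) = 3.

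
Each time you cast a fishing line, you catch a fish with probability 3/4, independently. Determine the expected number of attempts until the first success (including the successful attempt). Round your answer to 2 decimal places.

1.33

For a geometric distribution, E[trials] = 1/p = 1/(3/4) = 4/3.
≈ 1.33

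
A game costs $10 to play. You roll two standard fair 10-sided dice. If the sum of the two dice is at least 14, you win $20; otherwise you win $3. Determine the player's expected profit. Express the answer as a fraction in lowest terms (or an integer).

E[payout] = (18/25)·3 + (7/25)·20 = 194/25
Expected profit = 194/25 − 10 = -56/25

-56/25 dollars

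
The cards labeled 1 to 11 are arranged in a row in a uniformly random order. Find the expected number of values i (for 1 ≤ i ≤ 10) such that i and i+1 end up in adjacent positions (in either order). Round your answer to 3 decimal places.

1.818

For each i ∈ {1,…,10}, let Xᵢ = 1 if i and i+1 are adjacent. P(Xᵢ=1) = 2·(11−1)!/11! = 2/11.
By linearity, E[ΣXᵢ] = (10)·(2/11) = 20/11.
≈ 1.818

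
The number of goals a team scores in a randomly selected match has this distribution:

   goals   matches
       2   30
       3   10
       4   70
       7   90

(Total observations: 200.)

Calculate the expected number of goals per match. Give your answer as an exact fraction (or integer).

5

Total = 200, so P(goals=2) = 30/200, etc.
E[X] = (3/20)·2 + (1/20)·3 + (7/20)·4 + (9/20)·7
     = 5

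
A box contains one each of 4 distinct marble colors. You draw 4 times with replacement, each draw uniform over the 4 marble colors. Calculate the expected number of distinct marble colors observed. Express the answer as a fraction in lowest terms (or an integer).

Let Xⱼ=1 if type j appears at least once. P(Xⱼ=1) = 1 − ((4−1)/4)^4 = 175/256.
E[#distinct] = 4·175/256 = 175/64.

175/64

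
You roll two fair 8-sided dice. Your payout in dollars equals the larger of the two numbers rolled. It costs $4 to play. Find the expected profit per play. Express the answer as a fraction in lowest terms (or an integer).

29/16 dollars

Distribution of the larger of the two numbers rolled: 1 w.p. 1/64, 2 w.p. 3/64, 3 w.p. 5/64, 4 w.p. 7/64, 5 w.p. 9/64, 6 w.p. 11/64, …
E[payout] = (1/64)·1 + (3/64)·2 + (5/64)·3 + (7/64)·4 + (9/64)·5 + (11/64)·6 + (13/64)·7 + (15/64)·8 = 93/16
Expected profit = 93/16 − 4 = 29/16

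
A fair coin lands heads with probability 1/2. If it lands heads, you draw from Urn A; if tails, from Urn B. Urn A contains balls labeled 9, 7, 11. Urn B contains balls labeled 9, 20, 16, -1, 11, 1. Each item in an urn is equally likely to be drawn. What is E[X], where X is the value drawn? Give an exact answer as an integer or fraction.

55/6

E[X | Urn A] = (9 + 7 + 11)/3 = 9
E[X | Urn B] = (9 + 20 + 16 − 1 + 11 + 1)/6 = 28/3
E[X] = (1/2)·9 + (1/2)·28/3 = 55/6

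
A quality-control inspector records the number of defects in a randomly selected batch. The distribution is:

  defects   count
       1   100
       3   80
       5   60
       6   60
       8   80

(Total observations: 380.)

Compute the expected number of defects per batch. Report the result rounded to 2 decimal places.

Total = 380, so P(defects=1) = 100/380, etc.
E[X] = (5/19)·1 + (4/19)·3 + (3/19)·5 + (3/19)·6 + (4/19)·8
     = 82/19 ≈ 4.32

4.32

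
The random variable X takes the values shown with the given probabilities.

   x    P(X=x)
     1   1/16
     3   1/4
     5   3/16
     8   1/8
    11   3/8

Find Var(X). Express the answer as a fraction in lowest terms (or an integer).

E[X] = (1/16)·1 + (1/4)·3 + (3/16)·5 + (1/8)·8 + (3/8)·11 = 55/8
E[X²] = (1/16)·1 + (1/4)·9 + (3/16)·25 + (1/8)·64 + (3/8)·121 = 483/8
Var(X) = 483/8 − (55/8)² = 839/64

839/64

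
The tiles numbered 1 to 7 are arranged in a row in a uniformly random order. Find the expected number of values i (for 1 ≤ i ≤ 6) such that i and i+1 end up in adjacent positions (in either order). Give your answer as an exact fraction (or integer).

12/7

For each i ∈ {1,…,6}, let Xᵢ = 1 if i and i+1 are adjacent. P(Xᵢ=1) = 2·(7−1)!/7! = 2/7.
By linearity, E[ΣXᵢ] = (6)·(2/7) = 12/7.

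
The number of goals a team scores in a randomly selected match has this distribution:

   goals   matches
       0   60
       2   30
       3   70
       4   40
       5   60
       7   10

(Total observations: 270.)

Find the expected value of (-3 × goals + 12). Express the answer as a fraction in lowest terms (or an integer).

Total = 270, so P(goals=0) = 60/270, etc.
E[-3x+12] = (2/9)·12 + (1/9)·6 + (7/27)·3 + (4/27)·0 + (2/9)·(-3) + (1/27)·(-9)
     = 28/9

28/9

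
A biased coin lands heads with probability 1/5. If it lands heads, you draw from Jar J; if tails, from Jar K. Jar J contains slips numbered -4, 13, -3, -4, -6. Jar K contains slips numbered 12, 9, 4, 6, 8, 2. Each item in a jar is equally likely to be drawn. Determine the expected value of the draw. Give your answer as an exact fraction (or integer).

E[X | Jar J] = (-4 + 13 − 3 − 4 − 6)/5 = -4/5
E[X | Jar K] = (12 + 9 + 4 + 6 + 8 + 2)/6 = 41/6
E[X] = (1/5)·(-4/5) + (4/5)·41/6 = 398/75

398/75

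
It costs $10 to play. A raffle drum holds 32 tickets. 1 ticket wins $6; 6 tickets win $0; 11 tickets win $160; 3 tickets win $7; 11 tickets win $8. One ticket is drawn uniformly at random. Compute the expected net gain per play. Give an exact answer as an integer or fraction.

E[payout] = (1/32)·6 + (6/32)·0 + (11/32)·160 + (3/32)·7 + (11/32)·8 = 1875/32
Expected profit = 1875/32 − 10 = 1555/32

1555/32 dollars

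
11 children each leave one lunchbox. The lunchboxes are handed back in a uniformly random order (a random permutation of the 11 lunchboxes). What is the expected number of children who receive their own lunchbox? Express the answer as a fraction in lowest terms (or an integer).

1

Let Xᵢ = 1 if person i gets their own lunchbox. For each i, P(Xᵢ=1) = 1/11.
By linearity of expectation, E[X₁+…+X_11] = 11·(1/11) = 1.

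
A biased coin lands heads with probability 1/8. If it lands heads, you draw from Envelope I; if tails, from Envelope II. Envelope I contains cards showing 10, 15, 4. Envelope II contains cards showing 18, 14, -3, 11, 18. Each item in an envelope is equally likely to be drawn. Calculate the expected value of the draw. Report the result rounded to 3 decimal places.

11.358

E[X | Envelope I] = (10 + 15 + 4)/3 = 29/3
E[X | Envelope II] = (18 + 14 − 3 + 11 + 18)/5 = 58/5
E[X] = (1/8)·29/3 + (7/8)·58/5 = 1363/120 ≈ 11.358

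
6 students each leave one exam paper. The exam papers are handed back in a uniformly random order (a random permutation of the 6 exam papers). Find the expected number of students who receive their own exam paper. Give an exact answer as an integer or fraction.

1

Let Xᵢ = 1 if person i gets their own exam paper. For each i, P(Xᵢ=1) = 1/6.
By linearity of expectation, E[X₁+…+X_6] = 6·(1/6) = 1.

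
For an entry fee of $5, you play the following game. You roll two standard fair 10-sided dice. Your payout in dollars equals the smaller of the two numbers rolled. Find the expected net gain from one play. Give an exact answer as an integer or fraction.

-23/20 dollars

Distribution of the smaller of the two numbers rolled: 1 w.p. 19/100, 2 w.p. 17/100, 3 w.p. 3/20, 4 w.p. 13/100, 5 w.p. 11/100, 6 w.p. 9/100, …
E[payout] = (19/100)·1 + (17/100)·2 + (3/20)·3 + (13/100)·4 + (11/100)·5 + (9/100)·6 + (7/100)·7 + (1/20)·8 + (3/100)·9 + (1/100)·10 = 77/20
Expected profit = 77/20 − 5 = -23/20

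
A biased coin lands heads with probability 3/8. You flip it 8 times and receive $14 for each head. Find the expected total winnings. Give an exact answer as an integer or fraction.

E[#heads] = 8·3/8 = 3 (linearity over flips).
E[winnings] = 14·3 = 42.

$42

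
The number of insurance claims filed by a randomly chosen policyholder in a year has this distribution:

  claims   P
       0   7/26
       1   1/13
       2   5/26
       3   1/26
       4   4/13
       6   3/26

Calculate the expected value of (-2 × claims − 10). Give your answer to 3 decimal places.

E[-2x-10] = (7/26)·(-10) + (1/13)·(-12) + (5/26)·(-14) + (1/26)·(-16) + (4/13)·(-18) + (3/26)·(-22)
     = -15 ≈ -15.000

-15.000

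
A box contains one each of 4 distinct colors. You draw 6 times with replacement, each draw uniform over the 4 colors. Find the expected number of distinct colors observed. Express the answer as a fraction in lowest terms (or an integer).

Let Xⱼ=1 if type j appears at least once. P(Xⱼ=1) = 1 − ((4−1)/4)^6 = 3367/4096.
E[#distinct] = 4·3367/4096 = 3367/1024.

3367/1024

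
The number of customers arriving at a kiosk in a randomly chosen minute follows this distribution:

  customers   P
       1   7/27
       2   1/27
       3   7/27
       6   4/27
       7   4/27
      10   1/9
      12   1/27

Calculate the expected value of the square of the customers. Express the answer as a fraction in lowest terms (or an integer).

286/9

E[X²] = (7/27)·1 + (1/27)·4 + (7/27)·9 + (4/27)·36 + (4/27)·49 + (1/9)·100 + (1/27)·144
     = 286/9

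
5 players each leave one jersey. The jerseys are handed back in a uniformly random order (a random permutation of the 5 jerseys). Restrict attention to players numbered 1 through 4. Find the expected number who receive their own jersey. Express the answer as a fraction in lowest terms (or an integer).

Let Xᵢ = 1 if person i gets their own jersey. For each i, P(Xᵢ=1) = 1/5.
By linearity of expectation, E[X₁+…+X_4] = 4·(1/5) = 4/5.

4/5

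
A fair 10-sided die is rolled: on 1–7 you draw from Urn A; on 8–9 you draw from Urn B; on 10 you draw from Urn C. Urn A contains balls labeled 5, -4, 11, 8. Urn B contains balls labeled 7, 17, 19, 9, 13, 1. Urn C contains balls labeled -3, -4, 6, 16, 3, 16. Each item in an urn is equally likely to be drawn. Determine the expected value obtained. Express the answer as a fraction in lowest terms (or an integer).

E[X | Urn A] = (5 − 4 + 11 + 8)/4 = 5
E[X | Urn B] = (7 + 17 + 19 + 9 + 13 + 1)/6 = 11
E[X | Urn C] = (-3 − 4 + 6 + 16 + 3 + 16)/6 = 17/3
E[X] = (7/10)·5 + (1/5)·11 + (1/10)·17/3 = 94/15

94/15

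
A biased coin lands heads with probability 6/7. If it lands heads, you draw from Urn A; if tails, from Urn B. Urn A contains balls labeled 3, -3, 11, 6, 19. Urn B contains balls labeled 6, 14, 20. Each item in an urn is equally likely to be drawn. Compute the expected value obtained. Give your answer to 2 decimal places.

8.08

E[X | Urn A] = (3 − 3 + 11 + 6 + 19)/5 = 36/5
E[X | Urn B] = (6 + 14 + 20)/3 = 40/3
E[X] = (6/7)·36/5 + (1/7)·40/3 = 848/105 ≈ 8.08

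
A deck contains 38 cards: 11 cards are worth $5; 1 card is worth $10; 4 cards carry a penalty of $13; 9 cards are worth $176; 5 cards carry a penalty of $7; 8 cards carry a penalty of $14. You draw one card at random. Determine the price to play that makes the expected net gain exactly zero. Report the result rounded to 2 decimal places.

E[payout] = (11/38)·5 + (1/38)·10 + (4/38)·(-13) + (9/38)·176 + (5/38)·(-7) + (8/38)·(-14) = 725/19
Fair fee = E[payout] = 725/19 ≈ $38.16

$38.16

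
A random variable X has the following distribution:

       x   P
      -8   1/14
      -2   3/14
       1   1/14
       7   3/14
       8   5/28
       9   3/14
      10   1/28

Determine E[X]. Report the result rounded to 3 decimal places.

4.286

E[X] = (1/14)·(-8) + (3/14)·(-2) + (1/14)·1 + (3/14)·7 + (5/28)·8 + (3/14)·9 + (1/28)·10
     = 30/7 ≈ 4.286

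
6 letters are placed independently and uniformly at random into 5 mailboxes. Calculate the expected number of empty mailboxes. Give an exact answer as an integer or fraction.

Let Xⱼ=1 if mailbox j is empty. P(Xⱼ=1) = ((5-1)/5)^6 = 4096/15625.
By linearity, E[#empty] = 5·4096/15625 = 4096/3125.

4096/3125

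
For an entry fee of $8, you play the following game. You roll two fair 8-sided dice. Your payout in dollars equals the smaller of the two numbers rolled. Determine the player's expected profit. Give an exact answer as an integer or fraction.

Distribution of the smaller of the two numbers rolled: 1 w.p. 15/64, 2 w.p. 13/64, 3 w.p. 11/64, 4 w.p. 9/64, 5 w.p. 7/64, 6 w.p. 5/64, …
E[payout] = (15/64)·1 + (13/64)·2 + (11/64)·3 + (9/64)·4 + (7/64)·5 + (5/64)·6 + (3/64)·7 + (1/64)·8 = 51/16
Expected profit = 51/16 − 8 = -77/16

-77/16 dollars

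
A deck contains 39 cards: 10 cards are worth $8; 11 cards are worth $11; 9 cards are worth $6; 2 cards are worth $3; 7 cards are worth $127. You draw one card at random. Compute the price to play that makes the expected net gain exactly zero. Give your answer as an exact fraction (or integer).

E[payout] = (10/39)·8 + (11/39)·11 + (9/39)·6 + (2/39)·3 + (7/39)·127 = 1150/39
Fair fee = E[payout] = 1150/39

1150/39 dollars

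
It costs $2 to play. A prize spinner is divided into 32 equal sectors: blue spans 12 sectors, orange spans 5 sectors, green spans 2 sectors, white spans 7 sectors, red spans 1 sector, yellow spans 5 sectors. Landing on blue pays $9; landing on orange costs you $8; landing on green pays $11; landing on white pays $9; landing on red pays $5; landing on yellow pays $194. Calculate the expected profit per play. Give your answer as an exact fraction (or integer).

E[payout] = (12/32)·9 + (5/32)·(-8) + (2/32)·11 + (7/32)·9 + (1/32)·5 + (5/32)·194 = 141/4
Expected profit = 141/4 − 2 = 133/4

133/4 dollars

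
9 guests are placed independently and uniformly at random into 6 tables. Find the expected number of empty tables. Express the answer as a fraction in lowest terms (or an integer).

Let Xⱼ=1 if table j is empty. P(Xⱼ=1) = ((6-1)/6)^9 = 1953125/10077696.
By linearity, E[#empty] = 6·1953125/10077696 = 1953125/1679616.

1953125/1679616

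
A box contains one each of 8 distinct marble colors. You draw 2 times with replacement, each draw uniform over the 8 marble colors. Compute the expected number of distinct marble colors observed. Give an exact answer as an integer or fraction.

15/8

Let Xⱼ=1 if type j appears at least once. P(Xⱼ=1) = 1 − ((8−1)/8)^2 = 15/64.
E[#distinct] = 8·15/64 = 15/8.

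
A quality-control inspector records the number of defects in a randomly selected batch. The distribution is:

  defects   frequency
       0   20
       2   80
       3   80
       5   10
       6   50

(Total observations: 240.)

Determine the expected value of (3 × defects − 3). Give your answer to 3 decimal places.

Total = 240, so P(defects=0) = 20/240, etc.
E[3x-3] = (1/12)·(-3) + (1/3)·3 + (1/3)·6 + (1/24)·12 + (5/24)·15
     = 51/8 ≈ 6.375

6.375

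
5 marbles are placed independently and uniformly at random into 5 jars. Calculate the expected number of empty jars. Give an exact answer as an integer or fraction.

1024/625

Let Xⱼ=1 if jar j is empty. P(Xⱼ=1) = ((5-1)/5)^5 = 1024/3125.
By linearity, E[#empty] = 5·1024/3125 = 1024/625.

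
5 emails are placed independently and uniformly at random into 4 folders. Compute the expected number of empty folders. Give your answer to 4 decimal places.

0.9492

Let Xⱼ=1 if folder j is empty. P(Xⱼ=1) = ((4-1)/4)^5 = 243/1024.
By linearity, E[#empty] = 4·243/1024 = 243/256.
≈ 0.9492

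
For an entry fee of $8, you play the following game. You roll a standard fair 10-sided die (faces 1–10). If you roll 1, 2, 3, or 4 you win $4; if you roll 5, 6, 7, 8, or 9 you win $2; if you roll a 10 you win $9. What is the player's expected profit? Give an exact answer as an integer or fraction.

-9/2 dollars

E[payout] = (1/2)·2 + (2/5)·4 + (1/10)·9 = 7/2
Expected profit = 7/2 − 8 = -9/2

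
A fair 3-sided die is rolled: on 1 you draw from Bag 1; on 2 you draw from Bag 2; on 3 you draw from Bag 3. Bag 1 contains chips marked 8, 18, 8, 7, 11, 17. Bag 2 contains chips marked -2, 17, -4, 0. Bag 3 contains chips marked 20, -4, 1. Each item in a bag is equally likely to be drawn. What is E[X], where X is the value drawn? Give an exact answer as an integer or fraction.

239/36

E[X | Bag 1] = (8 + 18 + 8 + 7 + 11 + 17)/6 = 23/2
E[X | Bag 2] = (-2 + 17 − 4 + 0)/4 = 11/4
E[X | Bag 3] = (20 − 4 + 1)/3 = 17/3
E[X] = (1/3)·23/2 + (1/3)·11/4 + (1/3)·17/3 = 239/36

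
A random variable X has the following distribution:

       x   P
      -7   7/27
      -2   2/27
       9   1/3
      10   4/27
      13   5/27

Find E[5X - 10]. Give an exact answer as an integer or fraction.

395/27

E[5x-10] = (7/27)·(-45) + (2/27)·(-20) + (1/3)·35 + (4/27)·40 + (5/27)·55
     = 395/27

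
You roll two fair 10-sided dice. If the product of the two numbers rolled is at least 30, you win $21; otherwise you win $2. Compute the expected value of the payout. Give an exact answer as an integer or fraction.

E[payout] = (57/100)·2 + (43/100)·21 = 1017/100

1017/100 dollars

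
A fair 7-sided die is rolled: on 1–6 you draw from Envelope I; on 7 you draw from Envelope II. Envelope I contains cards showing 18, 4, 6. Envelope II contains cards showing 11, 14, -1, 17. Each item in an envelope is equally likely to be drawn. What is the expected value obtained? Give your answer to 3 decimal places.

9.464

E[X | Envelope I] = (18 + 4 + 6)/3 = 28/3
E[X | Envelope II] = (11 + 14 − 1 + 17)/4 = 41/4
E[X] = (6/7)·28/3 + (1/7)·41/4 = 265/28 ≈ 9.464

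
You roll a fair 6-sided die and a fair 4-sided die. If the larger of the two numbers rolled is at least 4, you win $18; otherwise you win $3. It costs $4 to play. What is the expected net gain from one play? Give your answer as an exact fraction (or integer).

E[payout] = (3/8)·3 + (5/8)·18 = 99/8
Expected profit = 99/8 − 4 = 67/8

67/8 dollars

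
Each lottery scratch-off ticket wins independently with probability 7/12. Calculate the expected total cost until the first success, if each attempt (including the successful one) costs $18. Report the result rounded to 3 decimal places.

$30.857

E[#attempts] = 1/p = 12/7; E[cost] = 18·12/7 = 216/7.
≈ 30.857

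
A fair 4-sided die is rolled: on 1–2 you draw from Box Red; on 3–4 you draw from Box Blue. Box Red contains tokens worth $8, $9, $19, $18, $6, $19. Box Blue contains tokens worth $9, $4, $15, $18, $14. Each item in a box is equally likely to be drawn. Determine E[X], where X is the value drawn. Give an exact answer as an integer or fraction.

151/12 dollars

E[X | Box Red] = (8 + 9 + 19 + 18 + 6 + 19)/6 = 79/6
E[X | Box Blue] = (9 + 4 + 15 + 18 + 14)/5 = 12
E[X] = (1/2)·79/6 + (1/2)·12 = 151/12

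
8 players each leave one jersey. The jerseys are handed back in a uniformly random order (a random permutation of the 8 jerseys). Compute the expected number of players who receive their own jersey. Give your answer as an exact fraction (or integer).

Let Xᵢ = 1 if person i gets their own jersey. For each i, P(Xᵢ=1) = 1/8.
By linearity of expectation, E[X₁+…+X_8] = 8·(1/8) = 1.

1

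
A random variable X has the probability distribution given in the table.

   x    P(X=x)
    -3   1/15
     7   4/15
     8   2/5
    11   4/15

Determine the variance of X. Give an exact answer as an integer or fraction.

802/75

E[X] = (1/15)·(-3) + (4/15)·7 + (2/5)·8 + (4/15)·11 = 39/5
E[X²] = (1/15)·9 + (4/15)·49 + (2/5)·64 + (4/15)·121 = 1073/15
Var(X) = 1073/15 − (39/5)² = 802/75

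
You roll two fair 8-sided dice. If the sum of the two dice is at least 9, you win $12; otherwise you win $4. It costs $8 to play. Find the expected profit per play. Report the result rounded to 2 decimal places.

$0.50

E[payout] = (7/16)·4 + (9/16)·12 = 17/2
Expected profit = 17/2 − 8 = 1/2 ≈ $0.50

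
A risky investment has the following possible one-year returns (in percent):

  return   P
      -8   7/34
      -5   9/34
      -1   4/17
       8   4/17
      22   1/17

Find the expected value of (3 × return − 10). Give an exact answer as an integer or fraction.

E[3x-10] = (7/34)·(-34) + (9/34)·(-25) + (4/17)·(-13) + (4/17)·14 + (1/17)·56
     = -343/34

-343/34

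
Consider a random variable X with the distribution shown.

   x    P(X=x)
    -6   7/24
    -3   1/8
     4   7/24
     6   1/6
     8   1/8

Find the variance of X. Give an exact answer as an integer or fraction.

16823/576

E[X] = (7/24)·(-6) + (1/8)·(-3) + (7/24)·4 + (1/6)·6 + (1/8)·8 = 25/24
E[X²] = (7/24)·36 + (1/8)·9 + (7/24)·16 + (1/6)·36 + (1/8)·64 = 727/24
Var(X) = 727/24 − (25/24)² = 16823/576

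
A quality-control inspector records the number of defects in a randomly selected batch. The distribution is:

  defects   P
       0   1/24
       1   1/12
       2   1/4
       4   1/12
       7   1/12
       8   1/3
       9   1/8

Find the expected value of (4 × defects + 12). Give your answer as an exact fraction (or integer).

199/6

E[4x+12] = (1/24)·12 + (1/12)·16 + (1/4)·20 + (1/12)·28 + (1/12)·40 + (1/3)·44 + (1/8)·48
     = 199/6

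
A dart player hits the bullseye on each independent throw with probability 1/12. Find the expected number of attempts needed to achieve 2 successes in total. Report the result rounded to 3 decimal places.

24.000

By linearity (sum of 2 independent geometric waits), E[trials] = 2/p = 2/(1/12) = 24.
≈ 24.000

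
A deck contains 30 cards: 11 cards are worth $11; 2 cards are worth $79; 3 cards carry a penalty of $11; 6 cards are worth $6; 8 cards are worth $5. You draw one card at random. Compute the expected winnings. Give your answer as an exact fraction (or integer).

161/15 dollars

E[payout] = (11/30)·11 + (2/30)·79 + (3/30)·(-11) + (6/30)·6 + (8/30)·5 = 161/15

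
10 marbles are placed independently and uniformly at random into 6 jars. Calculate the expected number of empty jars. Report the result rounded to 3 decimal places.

0.969

Let Xⱼ=1 if jar j is empty. P(Xⱼ=1) = ((6-1)/6)^10 = 9765625/60466176.
By linearity, E[#empty] = 6·9765625/60466176 = 9765625/10077696.
≈ 0.969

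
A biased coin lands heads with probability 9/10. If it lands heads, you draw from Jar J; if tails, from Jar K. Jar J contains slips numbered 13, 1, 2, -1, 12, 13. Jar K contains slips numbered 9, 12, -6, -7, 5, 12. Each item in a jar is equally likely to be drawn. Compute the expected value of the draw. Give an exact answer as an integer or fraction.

77/12

E[X | Jar J] = (13 + 1 + 2 − 1 + 12 + 13)/6 = 20/3
E[X | Jar K] = (9 + 12 − 6 − 7 + 5 + 12)/6 = 25/6
E[X] = (9/10)·20/3 + (1/10)·25/6 = 77/12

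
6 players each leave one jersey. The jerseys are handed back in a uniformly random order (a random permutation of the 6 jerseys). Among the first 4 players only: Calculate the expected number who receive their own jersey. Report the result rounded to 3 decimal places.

0.667

Let Xᵢ = 1 if person i gets their own jersey. For each i, P(Xᵢ=1) = 1/6.
By linearity of expectation, E[X₁+…+X_4] = 4·(1/6) = 2/3.
≈ 0.667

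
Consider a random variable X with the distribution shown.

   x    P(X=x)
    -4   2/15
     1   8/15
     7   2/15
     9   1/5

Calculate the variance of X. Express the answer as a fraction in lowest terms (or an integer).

4034/225

E[X] = (2/15)·(-4) + (8/15)·1 + (2/15)·7 + (1/5)·9 = 41/15
E[X²] = (2/15)·16 + (8/15)·1 + (2/15)·49 + (1/5)·81 = 127/5
Var(X) = 127/5 − (41/15)² = 4034/225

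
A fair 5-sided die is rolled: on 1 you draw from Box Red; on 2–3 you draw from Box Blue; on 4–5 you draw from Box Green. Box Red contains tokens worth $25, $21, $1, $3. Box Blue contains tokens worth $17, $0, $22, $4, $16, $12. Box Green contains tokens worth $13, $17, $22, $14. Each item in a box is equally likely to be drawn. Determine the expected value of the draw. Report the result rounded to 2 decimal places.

E[X | Box Red] = (25 + 21 + 1 + 3)/4 = 25/2
E[X | Box Blue] = (17 + 0 + 22 + 4 + 16 + 12)/6 = 71/6
E[X | Box Green] = (13 + 17 + 22 + 14)/4 = 33/2
E[X] = (1/5)·25/2 + (2/5)·71/6 + (2/5)·33/2 = 83/6 ≈ 13.83

$13.83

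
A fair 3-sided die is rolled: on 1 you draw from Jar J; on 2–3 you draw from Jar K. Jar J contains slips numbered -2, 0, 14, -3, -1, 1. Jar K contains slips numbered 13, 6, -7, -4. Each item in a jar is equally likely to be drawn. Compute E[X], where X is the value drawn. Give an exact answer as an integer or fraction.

E[X | Jar J] = (-2 + 0 + 14 − 3 − 1 + 1)/6 = 3/2
E[X | Jar K] = (13 + 6 − 7 − 4)/4 = 2
E[X] = (1/3)·3/2 + (2/3)·2 = 11/6

11/6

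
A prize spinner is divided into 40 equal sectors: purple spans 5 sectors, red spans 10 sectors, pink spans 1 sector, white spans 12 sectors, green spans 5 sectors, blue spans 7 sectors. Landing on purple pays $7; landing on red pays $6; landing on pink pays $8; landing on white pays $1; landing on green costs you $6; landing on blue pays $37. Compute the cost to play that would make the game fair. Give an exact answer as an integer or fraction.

43/5 dollars

E[payout] = (5/40)·7 + (10/40)·6 + (1/40)·8 + (12/40)·1 + (5/40)·(-6) + (7/40)·37 = 43/5
Fair fee = E[payout] = 43/5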